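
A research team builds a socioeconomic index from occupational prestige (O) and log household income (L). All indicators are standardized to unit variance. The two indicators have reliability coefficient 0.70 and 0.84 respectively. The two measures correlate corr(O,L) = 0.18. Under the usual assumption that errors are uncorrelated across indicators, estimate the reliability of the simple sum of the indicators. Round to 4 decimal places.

0.8051

Var(O+L) = 2 + 2·[0.18] = 2 + 0.36 = 2.36.
Because errors are independent across components, Cov(Tᵢ,Tⱼ) = Cov(Xᵢ,Xⱼ); the off-diagonal part of the true-score variance is the same as above.
True-score variance = [0.70 + 0.84] + 0.36 = 1.54 + 0.36 = 1.9.
Reliability = 1.9 / 2.36 = 0.8051.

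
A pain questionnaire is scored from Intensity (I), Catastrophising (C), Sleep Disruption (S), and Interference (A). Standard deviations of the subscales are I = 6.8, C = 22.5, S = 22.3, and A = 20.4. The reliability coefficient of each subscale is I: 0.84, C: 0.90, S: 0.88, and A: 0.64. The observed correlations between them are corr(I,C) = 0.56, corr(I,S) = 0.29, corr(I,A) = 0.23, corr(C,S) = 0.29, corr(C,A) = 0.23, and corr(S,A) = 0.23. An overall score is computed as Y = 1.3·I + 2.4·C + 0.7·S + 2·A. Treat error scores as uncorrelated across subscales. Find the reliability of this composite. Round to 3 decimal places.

0.875

Var(Y) = 1.3²·6.8² + 2.4²·22.5² + 0.7²·22.3² + 2²·20.4² + 2·[3.12·6.8·22.5·0.56 + 0.91·6.8·22.3·0.29 + 2.6·6.8·20.4·0.23 + 1.68·22.5·22.3·0.29 + 4.8·22.5·20.4·0.23 + 1.4·22.3·20.4·0.23] = 4902.46 + 2575.93 = 7478.39.
With uncorrelated errors the cross-covariances are all true-score covariance, so they carry over unchanged; only the diagonal terms shrink to ρᵢσᵢ².
True-score variance = [1.3²·6.8²·0.84 + 2.4²·22.5²·0.90 + 0.7²·22.3²·0.88 + 2²·20.4²·0.64] + 2575.93 = 3969.84 + 2575.93 = 6545.78.
Reliability = 6545.78 / 7478.39 = 0.875.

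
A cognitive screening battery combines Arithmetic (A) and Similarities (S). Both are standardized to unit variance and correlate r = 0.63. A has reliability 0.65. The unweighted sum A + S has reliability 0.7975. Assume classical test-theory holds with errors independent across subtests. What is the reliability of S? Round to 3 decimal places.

0.690

Var(A+S) = 2 + 2·0.63 = 3.260.
True-score variance = ρ_A + ρ_S + 2·0.63, so 0.7975 = (0.65 + ρ_S + 1.26) / 3.260.
ρ_S = 0.7975·3.260 − 0.65 − 1.26 = 0.690.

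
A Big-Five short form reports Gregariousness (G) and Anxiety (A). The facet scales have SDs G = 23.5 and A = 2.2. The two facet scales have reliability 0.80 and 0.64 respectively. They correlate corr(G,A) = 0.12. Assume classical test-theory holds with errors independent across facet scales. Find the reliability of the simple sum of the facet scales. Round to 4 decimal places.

0.8030

Var(G+A) = 23.5² + 2.2² + 2·[23.5·2.2·0.12] = 557.09 + 12.408 = 569.498.
Under uncorrelated errors the observed covariances equal the true-score covariances, so only the own-variance terms attenuate.
True-score variance = [23.5²·0.80 + 2.2²·0.64] + 12.408 = 444.898 + 12.408 = 457.306.
Reliability = 457.306 / 569.498 = 0.8030.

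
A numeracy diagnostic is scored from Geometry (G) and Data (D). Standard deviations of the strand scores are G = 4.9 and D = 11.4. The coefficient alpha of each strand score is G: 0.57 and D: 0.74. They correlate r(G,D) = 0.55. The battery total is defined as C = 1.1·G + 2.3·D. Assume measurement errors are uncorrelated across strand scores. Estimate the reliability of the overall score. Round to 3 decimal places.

0.781

Var(C) = 1.1²·4.9² + 2.3²·11.4² + 2·[2.53·4.9·11.4·0.55] = 716.54 + 155.458 = 871.999.
Under uncorrelated errors the observed covariances equal the true-score covariances, so only the own-variance terms attenuate.
True-score variance = [1.1²·4.9²·0.57 + 2.3²·11.4²·0.74] + 155.458 = 525.301 + 155.458 = 680.759.
Reliability = 680.759 / 871.999 = 0.781.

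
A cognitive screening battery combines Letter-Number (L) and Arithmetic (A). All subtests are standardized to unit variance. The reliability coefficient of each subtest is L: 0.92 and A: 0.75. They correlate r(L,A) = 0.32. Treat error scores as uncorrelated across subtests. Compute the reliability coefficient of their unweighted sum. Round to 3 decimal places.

Var(L+A) = 2 + 2·[0.32] = 2 + 0.64 = 2.64.
Under uncorrelated errors the observed covariances equal the true-score covariances, so only the own-variance terms attenuate.
True-score variance = [0.92 + 0.75] + 0.64 = 1.67 + 0.64 = 2.31.
Reliability = 2.31 / 2.64 = 0.875.

0.875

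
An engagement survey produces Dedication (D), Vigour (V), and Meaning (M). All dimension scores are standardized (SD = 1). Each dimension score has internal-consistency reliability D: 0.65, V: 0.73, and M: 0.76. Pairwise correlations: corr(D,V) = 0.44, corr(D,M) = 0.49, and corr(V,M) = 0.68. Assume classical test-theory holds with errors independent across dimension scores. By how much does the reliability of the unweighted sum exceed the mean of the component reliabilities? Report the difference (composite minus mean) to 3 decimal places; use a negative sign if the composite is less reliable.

Var(sum) = 3 + 3.22 = 6.22; true-score variance = 2.14 + 3.22 = 5.36; composite reliability = 0.8617.
Mean component reliability = 0.7133.
Difference = 0.8617 − 0.7133 = 0.148.

0.148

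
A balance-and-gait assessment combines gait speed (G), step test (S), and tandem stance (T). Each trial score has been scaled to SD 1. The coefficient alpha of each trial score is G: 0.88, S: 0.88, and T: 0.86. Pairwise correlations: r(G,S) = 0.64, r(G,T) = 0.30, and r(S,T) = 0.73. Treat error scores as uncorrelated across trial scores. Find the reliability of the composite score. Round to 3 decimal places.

Var(G+S+T) = 3 + 2·[0.64 + 0.30 + 0.73] = 3 + 3.34 = 6.34.
Under uncorrelated errors the observed covariances equal the true-score covariances, so only the own-variance terms attenuate.
True-score variance = [0.88 + 0.88 + 0.86] + 3.34 = 2.62 + 3.34 = 5.96.
Reliability = 5.96 / 6.34 = 0.940.

0.940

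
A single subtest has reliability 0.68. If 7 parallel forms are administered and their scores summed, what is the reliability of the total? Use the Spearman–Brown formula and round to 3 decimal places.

0.937

ρ_k = kρ / (1 + (k−1)ρ) = 7·0.68 / (1 + 6·0.68) = 4.760 / 5.080 = 0.937.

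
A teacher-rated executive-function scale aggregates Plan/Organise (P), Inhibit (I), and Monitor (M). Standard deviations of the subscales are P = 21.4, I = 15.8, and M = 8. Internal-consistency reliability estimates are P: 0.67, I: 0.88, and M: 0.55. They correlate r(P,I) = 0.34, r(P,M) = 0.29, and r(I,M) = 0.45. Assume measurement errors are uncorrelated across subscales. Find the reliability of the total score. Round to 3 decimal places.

0.827

Var(P+I+M) = 21.4² + 15.8² + 8² + 2·[21.4·15.8·0.34 + 21.4·8·0.29 + 15.8·8·0.45] = 771.6 + 442.978 = 1214.58.
Because errors are independent across components, Cov(Tᵢ,Tⱼ) = Cov(Xᵢ,Xⱼ); the off-diagonal part of the true-score variance is the same as above.
True-score variance = [21.4²·0.67 + 15.8²·0.88 + 8²·0.55] + 442.978 = 561.716 + 442.978 = 1004.69.
Reliability = 1004.69 / 1214.58 = 0.827.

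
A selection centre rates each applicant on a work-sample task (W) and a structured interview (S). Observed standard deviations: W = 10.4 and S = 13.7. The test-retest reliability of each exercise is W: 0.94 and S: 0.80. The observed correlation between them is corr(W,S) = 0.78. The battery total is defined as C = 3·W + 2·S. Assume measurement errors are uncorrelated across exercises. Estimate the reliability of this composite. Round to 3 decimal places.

0.932

Var(C) = 3²·10.4² + 2²·13.7² + 2·[6·10.4·13.7·0.78] = 1724.2 + 1333.61 = 3057.81.
Under uncorrelated errors the observed covariances equal the true-score covariances, so only the own-variance terms attenuate.
True-score variance = [3²·10.4²·0.94 + 2²·13.7²·0.80] + 1333.61 = 1515.64 + 1333.61 = 2849.25.
Reliability = 2849.25 / 3057.81 = 0.932.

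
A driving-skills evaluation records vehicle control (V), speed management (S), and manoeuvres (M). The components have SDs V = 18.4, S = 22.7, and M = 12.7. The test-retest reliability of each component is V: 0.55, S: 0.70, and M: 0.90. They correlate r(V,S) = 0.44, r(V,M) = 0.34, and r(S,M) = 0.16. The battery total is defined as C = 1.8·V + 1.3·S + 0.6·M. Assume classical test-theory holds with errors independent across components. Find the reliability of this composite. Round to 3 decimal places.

0.757

Var(C) = 1.8²·18.4² + 1.3²·22.7² + 0.6²·12.7² + 2·[2.34·18.4·22.7·0.44 + 1.08·18.4·12.7·0.34 + 0.78·22.7·12.7·0.16] = 2025.84 + 1103.66 = 3129.5.
Because errors are independent across components, Cov(Tᵢ,Tⱼ) = Cov(Xᵢ,Xⱼ); the off-diagonal part of the true-score variance is the same as above.
True-score variance = [1.8²·18.4²·0.55 + 1.3²·22.7²·0.70 + 0.6²·12.7²·0.90] + 1103.66 = 1265.16 + 1103.66 = 2368.82.
Reliability = 2368.82 / 3129.5 = 0.757.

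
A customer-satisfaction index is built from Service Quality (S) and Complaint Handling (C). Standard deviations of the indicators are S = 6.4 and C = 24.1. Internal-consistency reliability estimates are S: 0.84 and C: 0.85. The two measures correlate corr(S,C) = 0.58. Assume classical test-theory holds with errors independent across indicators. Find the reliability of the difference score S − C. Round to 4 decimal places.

Var(S−C) = 6.4² + 24.1² − 2·6.4·24.1·0.58 = 621.77 − 178.918 = 442.852.
Under uncorrelated errors the observed covariances equal the true-score covariances, so only the own-variance terms attenuate.
True-score variance = [6.4²·0.84 + 24.1²·0.85] − 178.918 = 528.095 − 178.918 = 349.177.
Reliability = 349.177 / 442.852 = 0.7885.

0.7885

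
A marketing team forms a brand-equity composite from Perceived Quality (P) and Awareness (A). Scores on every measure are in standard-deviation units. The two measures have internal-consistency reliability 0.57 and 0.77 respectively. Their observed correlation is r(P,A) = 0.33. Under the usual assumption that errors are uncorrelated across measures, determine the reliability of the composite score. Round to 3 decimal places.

0.752

Var(P+A) = 2 + 2·[0.33] = 2 + 0.66 = 2.66.
With uncorrelated errors the cross-covariances are all true-score covariance, so they carry over unchanged; only the diagonal terms shrink to ρᵢσᵢ².
True-score variance = [0.57 + 0.77] + 0.66 = 1.34 + 0.66 = 2.
Reliability = 2 / 2.66 = 0.752.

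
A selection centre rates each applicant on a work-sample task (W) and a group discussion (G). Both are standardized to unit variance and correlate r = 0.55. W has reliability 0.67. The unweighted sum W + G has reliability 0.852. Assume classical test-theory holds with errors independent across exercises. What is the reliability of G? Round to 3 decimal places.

0.871

Var(W+G) = 2 + 2·0.55 = 3.100.
True-score variance = ρ_W + ρ_G + 2·0.55, so 0.852 = (0.67 + ρ_G + 1.10) / 3.100.
ρ_G = 0.852·3.100 − 0.67 − 1.10 = 0.871.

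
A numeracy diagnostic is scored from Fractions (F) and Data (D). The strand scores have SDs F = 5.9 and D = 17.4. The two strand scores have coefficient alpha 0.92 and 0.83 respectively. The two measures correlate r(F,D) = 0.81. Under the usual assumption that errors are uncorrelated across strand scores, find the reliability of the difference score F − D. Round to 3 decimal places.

Var(F−D) = 5.9² + 17.4² − 2·5.9·17.4·0.81 = 337.57 − 166.309 = 171.261.
Under uncorrelated errors the observed covariances equal the true-score covariances, so only the own-variance terms attenuate.
True-score variance = [5.9²·0.92 + 17.4²·0.83] − 166.309 = 283.316 − 166.309 = 117.007.
Reliability = 117.007 / 171.261 = 0.683.

0.683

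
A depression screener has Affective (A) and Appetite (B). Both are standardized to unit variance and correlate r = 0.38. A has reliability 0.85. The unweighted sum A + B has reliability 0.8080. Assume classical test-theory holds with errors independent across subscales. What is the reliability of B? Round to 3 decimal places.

Var(A+B) = 2 + 2·0.38 = 2.760.
True-score variance = ρ_A + ρ_B + 2·0.38, so 0.8080 = (0.85 + ρ_B + 0.76) / 2.760.
ρ_B = 0.8080·2.760 − 0.85 − 0.76 = 0.620.

0.620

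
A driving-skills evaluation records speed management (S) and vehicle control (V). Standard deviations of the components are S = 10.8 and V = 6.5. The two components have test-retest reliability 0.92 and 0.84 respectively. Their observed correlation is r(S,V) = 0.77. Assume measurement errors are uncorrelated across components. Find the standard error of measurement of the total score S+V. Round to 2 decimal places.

4.01

Var(total) = 158.89 + 108.108 = 266.998.
True-score variance = 142.799 + 108.108 = 250.907, so reliability = 0.9397.
Error variance = 266.998 − 250.907 = 16.0912; SEM = √16.0912 = 4.01.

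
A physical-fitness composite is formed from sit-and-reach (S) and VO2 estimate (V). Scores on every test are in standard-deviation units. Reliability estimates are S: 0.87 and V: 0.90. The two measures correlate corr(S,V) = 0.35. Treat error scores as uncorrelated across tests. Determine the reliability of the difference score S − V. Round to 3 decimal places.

Var(S−V) = 1 + 1 − 2·0.35 = 2 − 0.7 = 1.3.
With uncorrelated errors the cross-covariances are all true-score covariance, so they carry over unchanged; only the diagonal terms shrink to ρᵢσᵢ².
True-score variance = [0.87 + 0.90] − 0.7 = 1.77 − 0.7 = 1.07.
Reliability = 1.07 / 1.3 = 0.823.

0.823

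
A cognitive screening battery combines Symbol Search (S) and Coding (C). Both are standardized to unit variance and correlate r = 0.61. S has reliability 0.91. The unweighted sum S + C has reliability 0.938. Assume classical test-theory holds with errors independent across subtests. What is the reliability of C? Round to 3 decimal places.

Var(S+C) = 2 + 2·0.61 = 3.220.
True-score variance = ρ_S + ρ_C + 2·0.61, so 0.938 = (0.91 + ρ_C + 1.22) / 3.220.
ρ_C = 0.938·3.220 − 0.91 − 1.22 = 0.890.

0.890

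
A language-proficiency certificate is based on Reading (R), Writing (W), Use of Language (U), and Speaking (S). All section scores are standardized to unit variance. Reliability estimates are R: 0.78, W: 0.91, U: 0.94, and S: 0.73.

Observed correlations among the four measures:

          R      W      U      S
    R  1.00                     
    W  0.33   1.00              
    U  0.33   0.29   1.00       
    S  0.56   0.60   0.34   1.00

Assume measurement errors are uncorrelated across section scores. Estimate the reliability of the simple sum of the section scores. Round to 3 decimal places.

Var(R+W+U+S) = 4 + 2·[0.33 + 0.33 + 0.56 + 0.29 + 0.60 + 0.34] = 4 + 4.9 = 8.9.
Because errors are independent across components, Cov(Tᵢ,Tⱼ) = Cov(Xᵢ,Xⱼ); the off-diagonal part of the true-score variance is the same as above.
True-score variance = [0.78 + 0.91 + 0.94 + 0.73] + 4.9 = 3.36 + 4.9 = 8.26.
Reliability = 8.26 / 8.9 = 0.928.

0.928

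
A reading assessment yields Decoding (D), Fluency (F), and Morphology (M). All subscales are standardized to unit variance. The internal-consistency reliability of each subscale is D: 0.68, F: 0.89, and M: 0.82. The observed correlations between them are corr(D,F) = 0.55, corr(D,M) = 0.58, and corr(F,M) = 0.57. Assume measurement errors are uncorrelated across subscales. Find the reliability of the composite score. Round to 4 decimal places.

Var(D+F+M) = 3 + 2·[0.55 + 0.58 + 0.57] = 3 + 3.4 = 6.4.
Because errors are independent across components, Cov(Tᵢ,Tⱼ) = Cov(Xᵢ,Xⱼ); the off-diagonal part of the true-score variance is the same as above.
True-score variance = [0.68 + 0.89 + 0.82] + 3.4 = 2.39 + 3.4 = 5.79.
Reliability = 5.79 / 6.4 = 0.9047.

0.9047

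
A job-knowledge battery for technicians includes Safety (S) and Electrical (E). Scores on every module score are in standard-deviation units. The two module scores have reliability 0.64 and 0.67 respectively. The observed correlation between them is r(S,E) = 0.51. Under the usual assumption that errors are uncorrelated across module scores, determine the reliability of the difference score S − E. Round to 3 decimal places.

0.296

Var(S−E) = 1 + 1 − 2·0.51 = 2 − 1.02 = 0.98.
Under uncorrelated errors the observed covariances equal the true-score covariances, so only the own-variance terms attenuate.
True-score variance = [0.64 + 0.67] − 1.02 = 1.31 − 1.02 = 0.29.
Reliability = 0.29 / 0.98 = 0.296.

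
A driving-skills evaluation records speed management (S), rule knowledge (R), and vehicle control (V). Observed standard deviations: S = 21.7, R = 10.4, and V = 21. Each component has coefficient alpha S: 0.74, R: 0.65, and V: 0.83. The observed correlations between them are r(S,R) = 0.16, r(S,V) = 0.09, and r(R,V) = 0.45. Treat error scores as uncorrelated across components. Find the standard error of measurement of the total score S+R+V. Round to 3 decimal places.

15.338

Var(total) = 1020.05 + 350.804 = 1370.85.
True-score variance = 784.793 + 350.804 = 1135.6, so reliability = 0.8284.
Error variance = 1370.85 − 1135.6 = 235.257; SEM = √235.257 = 15.338.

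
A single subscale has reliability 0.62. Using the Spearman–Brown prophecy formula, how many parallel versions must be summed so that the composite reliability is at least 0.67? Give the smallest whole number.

k ≥ ρ*(1−ρ₁)/(ρ₁(1−ρ*)) = 0.67·0.38 / (0.62·0.33) = 1.244.
Smallest integer k = 2.

2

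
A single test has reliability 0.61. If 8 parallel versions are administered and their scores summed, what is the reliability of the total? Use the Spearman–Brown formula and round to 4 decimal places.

0.9260

ρ_k = kρ / (1 + (k−1)ρ) = 8·0.61 / (1 + 7·0.61) = 4.880 / 5.270 = 0.9260.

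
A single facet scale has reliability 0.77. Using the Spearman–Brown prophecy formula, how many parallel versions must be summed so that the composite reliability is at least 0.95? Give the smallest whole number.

6

k ≥ ρ*(1−ρ₁)/(ρ₁(1−ρ*)) = 0.95·0.23 / (0.77·0.05) = 5.675.
Smallest integer k = 6.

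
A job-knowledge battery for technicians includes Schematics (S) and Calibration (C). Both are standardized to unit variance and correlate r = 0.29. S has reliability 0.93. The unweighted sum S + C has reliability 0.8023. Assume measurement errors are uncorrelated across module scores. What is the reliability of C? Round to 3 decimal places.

0.560

Var(S+C) = 2 + 2·0.29 = 2.580.
True-score variance = ρ_S + ρ_C + 2·0.29, so 0.8023 = (0.93 + ρ_C + 0.58) / 2.580.
ρ_C = 0.8023·2.580 − 0.93 − 0.58 = 0.560.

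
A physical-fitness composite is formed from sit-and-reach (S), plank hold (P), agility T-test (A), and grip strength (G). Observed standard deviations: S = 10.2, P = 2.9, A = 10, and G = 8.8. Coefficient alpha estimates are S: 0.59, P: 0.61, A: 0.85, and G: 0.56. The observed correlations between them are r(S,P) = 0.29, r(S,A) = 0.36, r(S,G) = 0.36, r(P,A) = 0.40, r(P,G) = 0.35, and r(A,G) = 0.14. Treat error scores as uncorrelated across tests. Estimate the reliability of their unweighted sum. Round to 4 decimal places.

Var(S+P+A+G) = 10.2² + 2.9² + 10² + 8.8² + 2·[10.2·2.9·0.29 + 10.2·10·0.36 + 10.2·8.8·0.36 + 2.9·10·0.40 + 2.9·8.8·0.35 + 10·8.8·0.14] = 289.89 + 220.928 = 510.818.
Under uncorrelated errors the observed covariances equal the true-score covariances, so only the own-variance terms attenuate.
True-score variance = [10.2²·0.59 + 2.9²·0.61 + 10²·0.85 + 8.8²·0.56] + 220.928 = 194.88 + 220.928 = 415.808.
Reliability = 415.808 / 510.818 = 0.8140.

0.8140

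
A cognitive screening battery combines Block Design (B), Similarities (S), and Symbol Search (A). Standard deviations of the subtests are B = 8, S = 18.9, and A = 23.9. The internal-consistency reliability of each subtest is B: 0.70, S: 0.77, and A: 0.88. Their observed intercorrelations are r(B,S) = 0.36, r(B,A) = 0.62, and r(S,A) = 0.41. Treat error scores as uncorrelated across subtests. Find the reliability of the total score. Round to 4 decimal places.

0.9006

Var(B+S+A) = 8² + 18.9² + 23.9² + 2·[8·18.9·0.36 + 8·23.9·0.62 + 18.9·23.9·0.41] = 992.42 + 716.354 = 1708.77.
Under uncorrelated errors the observed covariances equal the true-score covariances, so only the own-variance terms attenuate.
True-score variance = [8²·0.70 + 18.9²·0.77 + 23.9²·0.88] + 716.354 = 822.516 + 716.354 = 1538.87.
Reliability = 1538.87 / 1708.77 = 0.9006.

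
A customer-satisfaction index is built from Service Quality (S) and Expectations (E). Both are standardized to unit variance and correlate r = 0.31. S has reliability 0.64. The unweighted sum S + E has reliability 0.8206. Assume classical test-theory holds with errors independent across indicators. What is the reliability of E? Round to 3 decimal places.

0.890

Var(S+E) = 2 + 2·0.31 = 2.620.
True-score variance = ρ_S + ρ_E + 2·0.31, so 0.8206 = (0.64 + ρ_E + 0.62) / 2.620.
ρ_E = 0.8206·2.620 − 0.64 − 0.62 = 0.890.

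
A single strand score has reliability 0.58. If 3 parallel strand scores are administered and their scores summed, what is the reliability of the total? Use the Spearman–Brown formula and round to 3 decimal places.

ρ_k = kρ / (1 + (k−1)ρ) = 3·0.58 / (1 + 2·0.58) = 1.740 / 2.160 = 0.806.

0.806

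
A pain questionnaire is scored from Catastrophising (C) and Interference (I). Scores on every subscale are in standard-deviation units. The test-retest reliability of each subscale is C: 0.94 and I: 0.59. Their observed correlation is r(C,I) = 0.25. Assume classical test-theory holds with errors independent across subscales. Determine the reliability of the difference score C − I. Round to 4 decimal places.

Var(C−I) = 1 + 1 − 2·0.25 = 2 − 0.5 = 1.5.
Under uncorrelated errors the observed covariances equal the true-score covariances, so only the own-variance terms attenuate.
True-score variance = [0.94 + 0.59] − 0.5 = 1.53 − 0.5 = 1.03.
Reliability = 1.03 / 1.5 = 0.6867.

0.6867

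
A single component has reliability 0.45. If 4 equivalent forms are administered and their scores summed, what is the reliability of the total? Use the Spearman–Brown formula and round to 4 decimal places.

ρ_k = kρ / (1 + (k−1)ρ) = 4·0.45 / (1 + 3·0.45) = 1.800 / 2.350 = 0.7660.

0.7660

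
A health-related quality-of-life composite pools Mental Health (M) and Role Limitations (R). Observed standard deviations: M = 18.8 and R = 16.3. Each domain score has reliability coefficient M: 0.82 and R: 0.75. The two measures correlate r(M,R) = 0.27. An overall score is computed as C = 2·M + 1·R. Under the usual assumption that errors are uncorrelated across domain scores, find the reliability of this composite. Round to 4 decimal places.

0.8404

Var(C) = 2²·18.8² + 16.3² + 2·[2·18.8·16.3·0.27] = 1679.45 + 330.955 = 2010.41.
Under uncorrelated errors the observed covariances equal the true-score covariances, so only the own-variance terms attenuate.
True-score variance = [2²·18.8²·0.82 + 16.3²·0.75] + 330.955 = 1358.55 + 330.955 = 1689.51.
Reliability = 1689.51 / 2010.41 = 0.8404.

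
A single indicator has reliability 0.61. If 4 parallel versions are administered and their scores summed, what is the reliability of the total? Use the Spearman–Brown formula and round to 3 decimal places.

0.862

ρ_k = kρ / (1 + (k−1)ρ) = 4·0.61 / (1 + 3·0.61) = 2.440 / 2.830 = 0.862.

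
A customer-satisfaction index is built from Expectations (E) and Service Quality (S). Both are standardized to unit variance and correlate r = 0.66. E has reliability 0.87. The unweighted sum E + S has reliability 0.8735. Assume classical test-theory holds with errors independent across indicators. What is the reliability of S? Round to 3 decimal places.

0.710

Var(E+S) = 2 + 2·0.66 = 3.320.
True-score variance = ρ_E + ρ_S + 2·0.66, so 0.8735 = (0.87 + ρ_S + 1.32) / 3.320.
ρ_S = 0.8735·3.320 − 0.87 − 1.32 = 0.710.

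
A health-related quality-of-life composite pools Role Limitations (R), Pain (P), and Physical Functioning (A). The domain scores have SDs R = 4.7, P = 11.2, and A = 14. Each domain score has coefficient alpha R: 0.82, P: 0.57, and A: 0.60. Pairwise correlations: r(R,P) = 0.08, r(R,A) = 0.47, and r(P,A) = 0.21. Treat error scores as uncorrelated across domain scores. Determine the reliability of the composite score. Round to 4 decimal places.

Var(R+P+A) = 4.7² + 11.2² + 14² + 2·[4.7·11.2·0.08 + 4.7·14·0.47 + 11.2·14·0.21] = 343.53 + 136.13 = 479.66.
Under uncorrelated errors the observed covariances equal the true-score covariances, so only the own-variance terms attenuate.
True-score variance = [4.7²·0.82 + 11.2²·0.57 + 14²·0.60] + 136.13 = 207.215 + 136.13 = 343.345.
Reliability = 343.345 / 479.66 = 0.7158.

0.7158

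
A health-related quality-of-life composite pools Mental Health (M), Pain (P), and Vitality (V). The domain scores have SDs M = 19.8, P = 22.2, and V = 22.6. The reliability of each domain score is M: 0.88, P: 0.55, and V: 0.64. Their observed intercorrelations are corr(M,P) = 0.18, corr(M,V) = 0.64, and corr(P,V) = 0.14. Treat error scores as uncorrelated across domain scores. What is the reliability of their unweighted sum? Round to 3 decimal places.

0.800

Var(M+P+V) = 19.8² + 22.2² + 22.6² + 2·[19.8·22.2·0.18 + 19.8·22.6·0.64 + 22.2·22.6·0.14] = 1395.64 + 871.498 = 2267.14.
Under uncorrelated errors the observed covariances equal the true-score covariances, so only the own-variance terms attenuate.
True-score variance = [19.8²·0.88 + 22.2²·0.55 + 22.6²·0.64] + 871.498 = 942.944 + 871.498 = 1814.44.
Reliability = 1814.44 / 2267.14 = 0.800.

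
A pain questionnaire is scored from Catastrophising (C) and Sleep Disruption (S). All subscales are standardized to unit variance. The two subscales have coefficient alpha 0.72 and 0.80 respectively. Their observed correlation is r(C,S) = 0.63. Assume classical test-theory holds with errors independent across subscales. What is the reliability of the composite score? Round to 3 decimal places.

Var(C+S) = 2 + 2·[0.63] = 2 + 1.26 = 3.26.
With uncorrelated errors the cross-covariances are all true-score covariance, so they carry over unchanged; only the diagonal terms shrink to ρᵢσᵢ².
True-score variance = [0.72 + 0.80] + 1.26 = 1.52 + 1.26 = 2.78.
Reliability = 2.78 / 3.26 = 0.853.

0.853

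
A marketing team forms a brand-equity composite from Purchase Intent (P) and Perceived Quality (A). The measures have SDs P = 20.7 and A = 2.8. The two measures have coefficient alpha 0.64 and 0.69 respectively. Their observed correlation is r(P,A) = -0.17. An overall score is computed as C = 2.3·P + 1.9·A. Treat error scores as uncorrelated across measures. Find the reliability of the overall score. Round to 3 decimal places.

0.627

Var(C) = 2.3²·20.7² + 1.9²·2.8² + 2·[4.37·20.7·2.8·(-0.17)] = 2295.01 − 86.117 = 2208.9.
Under uncorrelated errors the observed covariances equal the true-score covariances, so only the own-variance terms attenuate.
True-score variance = [2.3²·20.7²·0.64 + 1.9²·2.8²·0.69] − 86.117 = 1470.22 − 86.117 = 1384.11.
Reliability = 1384.11 / 2208.9 = 0.627.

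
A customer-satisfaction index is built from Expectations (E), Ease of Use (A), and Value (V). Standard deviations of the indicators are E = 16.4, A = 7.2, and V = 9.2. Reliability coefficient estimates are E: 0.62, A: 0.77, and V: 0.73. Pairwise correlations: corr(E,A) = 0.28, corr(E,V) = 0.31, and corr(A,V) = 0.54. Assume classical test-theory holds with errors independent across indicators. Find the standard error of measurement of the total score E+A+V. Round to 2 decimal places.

Var(total) = 405.44 + 231.21 = 636.65.
True-score variance = 268.459 + 231.21 = 499.669, so reliability = 0.7848.
Error variance = 636.65 − 499.669 = 136.981; SEM = √136.981 = 11.70.

11.70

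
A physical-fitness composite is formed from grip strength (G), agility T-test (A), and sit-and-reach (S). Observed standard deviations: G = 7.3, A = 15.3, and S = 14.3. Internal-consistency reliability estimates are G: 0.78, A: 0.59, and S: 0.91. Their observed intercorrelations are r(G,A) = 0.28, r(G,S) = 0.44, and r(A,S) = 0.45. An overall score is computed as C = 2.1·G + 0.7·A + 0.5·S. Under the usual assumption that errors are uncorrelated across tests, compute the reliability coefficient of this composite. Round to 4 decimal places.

0.8430

Var(C) = 2.1²·7.3² + 0.7²·15.3² + 0.5²·14.3² + 2·[1.47·7.3·15.3·0.28 + 1.05·7.3·14.3·0.44 + 0.35·15.3·14.3·0.45] = 400.836 + 257.318 = 658.154.
Because errors are independent across components, Cov(Tᵢ,Tⱼ) = Cov(Xᵢ,Xⱼ); the off-diagonal part of the true-score variance is the same as above.
True-score variance = [2.1²·7.3²·0.78 + 0.7²·15.3²·0.59 + 0.5²·14.3²·0.91] + 257.318 = 297.504 + 257.318 = 554.822.
Reliability = 554.822 / 658.154 = 0.8430.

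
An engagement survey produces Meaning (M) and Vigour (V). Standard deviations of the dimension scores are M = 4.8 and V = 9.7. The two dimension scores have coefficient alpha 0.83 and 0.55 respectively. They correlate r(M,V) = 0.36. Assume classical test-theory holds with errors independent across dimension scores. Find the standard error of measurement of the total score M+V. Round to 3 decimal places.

Var(total) = 117.13 + 33.5232 = 150.653.
True-score variance = 70.8727 + 33.5232 = 104.396, so reliability = 0.6930.
Error variance = 150.653 − 104.396 = 46.2573; SEM = √46.2573 = 6.801.

6.801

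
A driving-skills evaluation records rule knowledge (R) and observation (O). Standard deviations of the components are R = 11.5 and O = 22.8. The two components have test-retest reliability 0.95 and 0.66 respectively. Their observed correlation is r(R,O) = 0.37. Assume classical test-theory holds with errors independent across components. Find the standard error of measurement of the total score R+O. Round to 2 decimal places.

13.54

Var(total) = 652.09 + 194.028 = 846.118.
True-score variance = 468.732 + 194.028 = 662.76, so reliability = 0.7833.
Error variance = 846.118 − 662.76 = 183.358; SEM = √183.358 = 13.54.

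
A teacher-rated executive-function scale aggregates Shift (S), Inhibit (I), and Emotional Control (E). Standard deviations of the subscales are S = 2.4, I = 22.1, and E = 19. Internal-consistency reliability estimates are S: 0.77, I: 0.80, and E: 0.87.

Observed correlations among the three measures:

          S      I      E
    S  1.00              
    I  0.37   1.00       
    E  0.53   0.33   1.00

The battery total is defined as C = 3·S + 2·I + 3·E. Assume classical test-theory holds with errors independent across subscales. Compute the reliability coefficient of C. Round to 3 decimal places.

Var(C) = 3²·2.4² + 2²·22.1² + 3²·19² + 2·[6·2.4·22.1·0.37 + 9·2.4·19·0.53 + 6·22.1·19·0.33] = 5254.48 + 2333.33 = 7587.81.
Under uncorrelated errors the observed covariances equal the true-score covariances, so only the own-variance terms attenuate.
True-score variance = [3²·2.4²·0.77 + 2²·22.1²·0.80 + 3²·19²·0.87] + 2333.33 = 4429.46 + 2333.33 = 6762.78.
Reliability = 6762.78 / 7587.81 = 0.891.

0.891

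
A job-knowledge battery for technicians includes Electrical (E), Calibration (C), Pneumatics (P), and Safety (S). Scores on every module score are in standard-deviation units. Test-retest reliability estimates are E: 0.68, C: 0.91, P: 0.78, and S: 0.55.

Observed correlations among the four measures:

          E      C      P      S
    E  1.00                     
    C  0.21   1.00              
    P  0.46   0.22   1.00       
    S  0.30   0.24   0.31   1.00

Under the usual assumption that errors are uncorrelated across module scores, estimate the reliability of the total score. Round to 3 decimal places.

0.856

Var(E+C+P+S) = 4 + 2·[0.21 + 0.46 + 0.30 + 0.22 + 0.24 + 0.31] = 4 + 3.48 = 7.48.
Under uncorrelated errors the observed covariances equal the true-score covariances, so only the own-variance terms attenuate.
True-score variance = [0.68 + 0.91 + 0.78 + 0.55] + 3.48 = 2.92 + 3.48 = 6.4.
Reliability = 6.4 / 7.48 = 0.856.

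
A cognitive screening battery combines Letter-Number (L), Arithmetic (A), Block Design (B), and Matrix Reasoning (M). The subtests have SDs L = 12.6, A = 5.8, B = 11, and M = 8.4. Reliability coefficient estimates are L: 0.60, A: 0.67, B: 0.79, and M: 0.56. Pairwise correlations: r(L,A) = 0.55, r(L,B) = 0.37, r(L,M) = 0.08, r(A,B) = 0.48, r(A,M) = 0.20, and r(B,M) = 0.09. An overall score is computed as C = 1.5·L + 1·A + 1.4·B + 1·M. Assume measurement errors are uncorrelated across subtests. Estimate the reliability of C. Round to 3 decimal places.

Var(C) = 1.5²·12.6² + 5.8² + 1.4²·11² + 8.4² + 2·[1.5·12.6·5.8·0.55 + 2.1·12.6·11·0.37 + 1.5·12.6·8.4·0.08 + 1.4·5.8·11·0.48 + 5.8·8.4·0.20 + 1.4·11·8.4·0.09] = 698.57 + 489.888 = 1188.46.
Because errors are independent across components, Cov(Tᵢ,Tⱼ) = Cov(Xᵢ,Xⱼ); the off-diagonal part of the true-score variance is the same as above.
True-score variance = [1.5²·12.6²·0.60 + 5.8²·0.67 + 1.4²·11²·0.79 + 8.4²·0.56] + 489.888 = 463.735 + 489.888 = 953.623.
Reliability = 953.623 / 1188.46 = 0.802.

0.802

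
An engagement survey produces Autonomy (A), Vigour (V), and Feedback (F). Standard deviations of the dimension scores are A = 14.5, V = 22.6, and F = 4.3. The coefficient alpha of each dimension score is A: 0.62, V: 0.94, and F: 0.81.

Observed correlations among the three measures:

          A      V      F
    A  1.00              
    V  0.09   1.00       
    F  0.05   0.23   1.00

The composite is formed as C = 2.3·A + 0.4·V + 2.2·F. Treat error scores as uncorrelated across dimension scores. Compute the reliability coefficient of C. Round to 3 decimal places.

Var(C) = 2.3²·14.5² + 0.4²·22.6² + 2.2²·4.3² + 2·[0.92·14.5·22.6·0.09 + 5.06·14.5·4.3·0.05 + 0.88·22.6·4.3·0.23] = 1283.44 + 125.155 = 1408.59.
With uncorrelated errors the cross-covariances are all true-score covariance, so they carry over unchanged; only the diagonal terms shrink to ρᵢσᵢ².
True-score variance = [2.3²·14.5²·0.62 + 0.4²·22.6²·0.94 + 2.2²·4.3²·0.81] + 125.155 = 838.884 + 125.155 = 964.039.
Reliability = 964.039 / 1408.59 = 0.684.

0.684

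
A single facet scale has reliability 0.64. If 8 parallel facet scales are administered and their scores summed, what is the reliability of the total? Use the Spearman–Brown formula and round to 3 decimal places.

ρ_k = kρ / (1 + (k−1)ρ) = 8·0.64 / (1 + 7·0.64) = 5.120 / 5.480 = 0.934.

0.934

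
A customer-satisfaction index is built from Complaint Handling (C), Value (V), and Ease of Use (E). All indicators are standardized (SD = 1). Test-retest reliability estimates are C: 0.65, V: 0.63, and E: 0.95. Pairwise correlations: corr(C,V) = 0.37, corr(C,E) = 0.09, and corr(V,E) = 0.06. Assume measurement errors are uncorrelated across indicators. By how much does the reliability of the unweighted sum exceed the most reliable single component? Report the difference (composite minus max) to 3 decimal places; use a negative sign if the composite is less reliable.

Var(sum) = 3 + 1.04 = 4.04; true-score variance = 2.23 + 1.04 = 3.27; composite reliability = 0.8094.
Max component reliability = 0.9500.
Difference = 0.8094 − 0.9500 = -0.141.

-0.141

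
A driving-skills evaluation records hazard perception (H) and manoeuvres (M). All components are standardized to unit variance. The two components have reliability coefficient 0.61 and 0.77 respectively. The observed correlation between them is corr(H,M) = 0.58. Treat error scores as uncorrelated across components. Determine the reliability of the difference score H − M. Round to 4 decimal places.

Var(H−M) = 1 + 1 − 2·0.58 = 2 − 1.16 = 0.84.
Because errors are independent across components, Cov(Tᵢ,Tⱼ) = Cov(Xᵢ,Xⱼ); the off-diagonal part of the true-score variance is the same as above.
True-score variance = [0.61 + 0.77] − 1.16 = 1.38 − 1.16 = 0.22.
Reliability = 0.22 / 0.84 = 0.2619.

0.2619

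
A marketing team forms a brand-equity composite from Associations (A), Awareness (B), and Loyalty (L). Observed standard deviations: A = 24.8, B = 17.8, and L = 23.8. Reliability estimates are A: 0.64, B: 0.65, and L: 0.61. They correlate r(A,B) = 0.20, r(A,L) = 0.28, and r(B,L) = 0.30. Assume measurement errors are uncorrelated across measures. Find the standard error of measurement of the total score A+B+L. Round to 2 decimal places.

Var(total) = 1498.32 + 761.294 = 2259.61.
True-score variance = 945.1 + 761.294 = 1706.39, so reliability = 0.7552.
Error variance = 2259.61 − 1706.39 = 553.22; SEM = √553.22 = 23.52.

23.52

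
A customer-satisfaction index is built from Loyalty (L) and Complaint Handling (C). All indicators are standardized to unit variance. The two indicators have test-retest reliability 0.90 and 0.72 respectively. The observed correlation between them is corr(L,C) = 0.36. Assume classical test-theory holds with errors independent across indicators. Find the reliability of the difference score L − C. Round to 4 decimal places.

0.7031

Var(L−C) = 1 + 1 − 2·0.36 = 2 − 0.72 = 1.28.
Because errors are independent across components, Cov(Tᵢ,Tⱼ) = Cov(Xᵢ,Xⱼ); the off-diagonal part of the true-score variance is the same as above.
True-score variance = [0.90 + 0.72] − 0.72 = 1.62 − 0.72 = 0.9.
Reliability = 0.9 / 1.28 = 0.7031.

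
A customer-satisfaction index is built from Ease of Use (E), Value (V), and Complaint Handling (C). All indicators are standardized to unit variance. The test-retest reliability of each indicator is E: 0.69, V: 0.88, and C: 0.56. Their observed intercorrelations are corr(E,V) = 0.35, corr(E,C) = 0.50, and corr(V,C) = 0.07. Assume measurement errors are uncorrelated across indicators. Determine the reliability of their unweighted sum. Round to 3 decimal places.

Var(E+V+C) = 3 + 2·[0.35 + 0.50 + 0.07] = 3 + 1.84 = 4.84.
With uncorrelated errors the cross-covariances are all true-score covariance, so they carry over unchanged; only the diagonal terms shrink to ρᵢσᵢ².
True-score variance = [0.69 + 0.88 + 0.56] + 1.84 = 2.13 + 1.84 = 3.97.
Reliability = 3.97 / 4.84 = 0.820.

0.820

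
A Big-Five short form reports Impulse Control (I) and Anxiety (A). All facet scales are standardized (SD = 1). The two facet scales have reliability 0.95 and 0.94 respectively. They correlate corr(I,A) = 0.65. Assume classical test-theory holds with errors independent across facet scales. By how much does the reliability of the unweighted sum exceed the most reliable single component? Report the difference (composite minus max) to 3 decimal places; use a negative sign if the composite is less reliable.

0.017

Var(sum) = 2 + 1.3 = 3.3; true-score variance = 1.89 + 1.3 = 3.19; composite reliability = 0.9667.
Max component reliability = 0.9500.
Difference = 0.9667 − 0.9500 = 0.017.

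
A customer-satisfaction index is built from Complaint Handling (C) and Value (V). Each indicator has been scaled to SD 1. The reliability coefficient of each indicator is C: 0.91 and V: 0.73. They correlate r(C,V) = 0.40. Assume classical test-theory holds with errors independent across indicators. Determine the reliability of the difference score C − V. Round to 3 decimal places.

0.700

Var(C−V) = 1 + 1 − 2·0.40 = 2 − 0.8 = 1.2.
With uncorrelated errors the cross-covariances are all true-score covariance, so they carry over unchanged; only the diagonal terms shrink to ρᵢσᵢ².
True-score variance = [0.91 + 0.73] − 0.8 = 1.64 − 0.8 = 0.84.
Reliability = 0.84 / 1.2 = 0.700.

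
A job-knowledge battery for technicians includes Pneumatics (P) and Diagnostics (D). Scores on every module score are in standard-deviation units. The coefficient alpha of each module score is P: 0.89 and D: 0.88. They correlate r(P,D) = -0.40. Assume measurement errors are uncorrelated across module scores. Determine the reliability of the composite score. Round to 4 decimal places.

0.8083

Var(P+D) = 2 + 2·[(-0.40)] = 2 − 0.8 = 1.2.
Because errors are independent across components, Cov(Tᵢ,Tⱼ) = Cov(Xᵢ,Xⱼ); the off-diagonal part of the true-score variance is the same as above.
True-score variance = [0.89 + 0.88] − 0.8 = 1.77 − 0.8 = 0.97.
Reliability = 0.97 / 1.2 = 0.8083.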